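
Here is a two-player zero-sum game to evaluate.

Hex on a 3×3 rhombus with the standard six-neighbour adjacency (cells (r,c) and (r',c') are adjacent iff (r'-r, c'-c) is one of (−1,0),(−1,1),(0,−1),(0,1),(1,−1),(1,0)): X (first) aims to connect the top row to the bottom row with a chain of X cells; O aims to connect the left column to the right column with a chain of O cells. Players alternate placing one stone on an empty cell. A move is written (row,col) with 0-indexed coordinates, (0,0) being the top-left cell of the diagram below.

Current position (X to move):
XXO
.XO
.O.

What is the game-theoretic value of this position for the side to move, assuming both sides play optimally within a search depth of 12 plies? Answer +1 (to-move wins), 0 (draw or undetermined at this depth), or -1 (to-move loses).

ply 1, X at XXO/.XO/.O. | (1,0)=-1→XXO/XXO/.O.; (2,0)=+1→XXO/.XO/XO.*; (2,2)=-1→XXO/.XO/.OX
ply 2: XXO/.XO/XO. is terminal -1 (O); from XXO/.XO/.O. depth 12

value(XXO/.XO/.O., X) = +1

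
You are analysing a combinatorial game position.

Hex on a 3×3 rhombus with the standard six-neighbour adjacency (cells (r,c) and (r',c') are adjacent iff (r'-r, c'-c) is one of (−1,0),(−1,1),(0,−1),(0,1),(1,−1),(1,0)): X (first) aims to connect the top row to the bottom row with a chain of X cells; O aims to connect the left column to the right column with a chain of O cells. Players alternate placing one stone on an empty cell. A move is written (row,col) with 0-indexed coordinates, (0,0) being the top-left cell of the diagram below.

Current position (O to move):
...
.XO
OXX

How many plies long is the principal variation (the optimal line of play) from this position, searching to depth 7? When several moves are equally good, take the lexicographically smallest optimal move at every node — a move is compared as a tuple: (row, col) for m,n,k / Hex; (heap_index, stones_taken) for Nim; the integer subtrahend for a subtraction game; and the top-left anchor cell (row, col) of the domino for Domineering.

[.../.XO/OXX] O move#1: (0,0):-1/O../.XO/OXX*, (0,1):-1/.O./.XO/OXX, (0,2):-1/..O/.XO/OXX, (1,0):-1/.../OXO/OXX
[O../.XO/OXX] X move#2: (0,1):+1/OX./.XO/OXX*, (0,2):+1/O.X/.XO/OXX, (1,0):+1/O../XXO/OXX
[OX./.XO/OXX] end (terminal -1, O#3); searched .../.XO/OXX to 7

PV length from [.../.XO/OXX]: 2 plies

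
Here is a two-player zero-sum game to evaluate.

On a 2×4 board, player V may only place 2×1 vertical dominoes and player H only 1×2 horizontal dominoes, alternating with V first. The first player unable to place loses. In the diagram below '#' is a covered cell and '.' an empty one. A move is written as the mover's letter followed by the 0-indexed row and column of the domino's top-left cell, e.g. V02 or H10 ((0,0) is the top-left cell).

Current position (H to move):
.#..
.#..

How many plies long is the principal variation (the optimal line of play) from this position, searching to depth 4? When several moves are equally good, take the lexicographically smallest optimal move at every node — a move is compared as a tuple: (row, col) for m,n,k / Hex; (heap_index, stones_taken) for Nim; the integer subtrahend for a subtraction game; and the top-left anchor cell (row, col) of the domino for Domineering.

PV length from [.#../.#..]: 3 plies

p1 H@[.#../.#..]: H02[.###/.#..]+1* H12[.#../.###]+1
p2 V@[.###/.#..]: V00[####/##..]-1*
p3 H@[####/##..]: H12[####/####]+1*
p4 V@[####/####] terminal -1; root [.#../.#..] d4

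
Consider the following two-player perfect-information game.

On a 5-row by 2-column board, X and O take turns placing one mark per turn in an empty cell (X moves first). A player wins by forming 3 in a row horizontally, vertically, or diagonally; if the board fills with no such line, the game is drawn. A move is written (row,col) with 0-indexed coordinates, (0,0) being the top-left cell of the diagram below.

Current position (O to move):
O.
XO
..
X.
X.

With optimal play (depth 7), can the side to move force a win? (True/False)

O winning at [O./XO/../X./X.]: False

ply 1, O at O./XO/../X./X. | (0,1)=-1→OO/XO/../X./X.; (2,0)=+0→O./XO/O./X./X.*; (2,1)=-1→O./XO/.O/X./X.; (3,1)=-1→O./XO/../XO/X.; (4,1)=-1→O./XO/../X./XO
ply 2, X at O./XO/O./X./X. | (0,1)=+0→OX/XO/O./X./X.*; (2,1)=+0→O./XO/OX/X./X.; (3,1)=+0→O./XO/O./XX/X.; (4,1)=-1→O./XO/O./X./XX
ply 3, O at OX/XO/O./X./X. | (2,1)=+0→OX/XO/OO/X./X.*; (3,1)=+0→OX/XO/O./XO/X.; (4,1)=+0→OX/XO/O./X./XO
ply 4, X at OX/XO/OO/X./X. | (3,1)=+0→OX/XO/OO/XX/X.*; (4,1)=-1→OX/XO/OO/X./XX
ply 5, O at OX/XO/OO/XX/X. | (4,1)=+0→OX/XO/OO/XX/XO*
ply 6: OX/XO/OO/XX/XO is terminal +0 (X); from O./XO/../X./X. depth 7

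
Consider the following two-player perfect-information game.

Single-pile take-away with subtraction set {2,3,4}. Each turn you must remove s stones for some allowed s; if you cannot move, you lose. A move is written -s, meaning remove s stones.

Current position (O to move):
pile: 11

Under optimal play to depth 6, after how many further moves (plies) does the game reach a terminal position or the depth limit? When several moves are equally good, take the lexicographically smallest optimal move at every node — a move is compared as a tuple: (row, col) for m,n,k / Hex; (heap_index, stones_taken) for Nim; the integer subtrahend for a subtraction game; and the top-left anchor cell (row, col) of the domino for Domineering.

[11] O move#1: -2:-1/9, -3:-1/8, -4:+1/7*
[7] X move#2: -2:-1/5*, -3:-1/4, -4:-1/3
[5] O move#3: -2:-1/3, -3:-1/2, -4:+1/1*
[1] end (terminal -1, X#4); searched 11 to 6

PV length from [11]: 3 plies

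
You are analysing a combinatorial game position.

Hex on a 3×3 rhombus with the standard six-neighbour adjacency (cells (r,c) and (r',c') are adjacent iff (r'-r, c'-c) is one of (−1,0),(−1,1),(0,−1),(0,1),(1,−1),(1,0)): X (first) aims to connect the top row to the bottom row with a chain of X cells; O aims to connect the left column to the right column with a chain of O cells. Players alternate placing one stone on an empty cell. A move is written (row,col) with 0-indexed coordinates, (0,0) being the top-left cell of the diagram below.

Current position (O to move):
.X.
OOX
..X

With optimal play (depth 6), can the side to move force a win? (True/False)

[.X./OOX/..X] O move#1: (0,0):-1/OX./OOX/..X, (0,2):+1/.XO/OOX/..X*, (2,0):-1/.X./OOX/O.X, (2,1):-1/.X./OOX/.OX
[.XO/OOX/..X] end (terminal -1, X#2); searched .X./OOX/..X to 6

O winning at [.X./OOX/..X]: True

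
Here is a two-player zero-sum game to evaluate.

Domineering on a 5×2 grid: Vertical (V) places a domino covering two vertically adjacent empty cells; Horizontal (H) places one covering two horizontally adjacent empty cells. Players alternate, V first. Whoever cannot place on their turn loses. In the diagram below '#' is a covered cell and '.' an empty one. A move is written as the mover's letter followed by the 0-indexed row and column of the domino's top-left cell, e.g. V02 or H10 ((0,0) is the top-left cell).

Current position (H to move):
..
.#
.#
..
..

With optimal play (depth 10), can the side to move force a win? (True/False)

ply 1, H at ../.#/.#/../.. | H00=-1→##/.#/.#/../..; H30=+1→../.#/.#/##/..*; H40=+1→../.#/.#/../##
ply 2, V at ../.#/.#/##/.. | V00=-1→#./##/.#/##/..*; V10=-1→../##/##/##/..
ply 3, H at #./##/.#/##/.. | H40=+1→#./##/.#/##/##*
ply 4: #./##/.#/##/## is terminal -1 (V); from ../.#/.#/../.. depth 10

H winning at [../.#/.#/../..]: True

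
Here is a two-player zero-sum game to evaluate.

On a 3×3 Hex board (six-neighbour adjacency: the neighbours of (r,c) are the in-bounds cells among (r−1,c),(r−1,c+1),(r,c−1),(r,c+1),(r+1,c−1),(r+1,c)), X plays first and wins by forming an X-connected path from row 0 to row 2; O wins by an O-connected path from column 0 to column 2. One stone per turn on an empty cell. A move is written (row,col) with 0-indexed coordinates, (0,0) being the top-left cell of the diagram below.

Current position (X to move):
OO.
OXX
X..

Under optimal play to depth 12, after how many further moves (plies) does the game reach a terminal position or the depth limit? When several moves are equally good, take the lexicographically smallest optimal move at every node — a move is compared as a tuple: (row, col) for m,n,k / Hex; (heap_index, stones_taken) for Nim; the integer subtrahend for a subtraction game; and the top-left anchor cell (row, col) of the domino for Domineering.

ply 1, X at OO./OXX/X.. | (0,2)=+1→OOX/OXX/X..*; (2,1)=-1→OO./OXX/XX.; (2,2)=-1→OO./OXX/X.X
ply 2: OOX/OXX/X.. is terminal -1 (O); from OO./OXX/X.. depth 12

PV length from [OO./OXX/X..]: 1 ply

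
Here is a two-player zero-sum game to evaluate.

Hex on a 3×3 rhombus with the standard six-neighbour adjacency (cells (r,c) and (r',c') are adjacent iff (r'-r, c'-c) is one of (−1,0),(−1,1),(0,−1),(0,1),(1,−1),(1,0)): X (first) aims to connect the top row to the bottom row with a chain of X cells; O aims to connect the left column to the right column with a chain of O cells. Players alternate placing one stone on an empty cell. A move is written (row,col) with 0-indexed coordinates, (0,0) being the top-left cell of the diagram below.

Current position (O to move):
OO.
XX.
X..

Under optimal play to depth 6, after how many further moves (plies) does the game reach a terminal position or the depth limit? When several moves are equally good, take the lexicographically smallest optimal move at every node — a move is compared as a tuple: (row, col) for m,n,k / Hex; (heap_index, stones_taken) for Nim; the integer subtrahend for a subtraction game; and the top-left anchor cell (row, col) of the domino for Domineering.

[OO./XX./X..] O move#1: (0,2):+1/OOO/XX./X..*, (1,2):-1/OO./XXO/X.., (2,1):-1/OO./XX./XO., (2,2):-1/OO./XX./X.O
[OOO/XX./X..] end (terminal -1, X#2); searched OO./XX./X.. to 6

PV length from [OO./XX./X..]: 1 ply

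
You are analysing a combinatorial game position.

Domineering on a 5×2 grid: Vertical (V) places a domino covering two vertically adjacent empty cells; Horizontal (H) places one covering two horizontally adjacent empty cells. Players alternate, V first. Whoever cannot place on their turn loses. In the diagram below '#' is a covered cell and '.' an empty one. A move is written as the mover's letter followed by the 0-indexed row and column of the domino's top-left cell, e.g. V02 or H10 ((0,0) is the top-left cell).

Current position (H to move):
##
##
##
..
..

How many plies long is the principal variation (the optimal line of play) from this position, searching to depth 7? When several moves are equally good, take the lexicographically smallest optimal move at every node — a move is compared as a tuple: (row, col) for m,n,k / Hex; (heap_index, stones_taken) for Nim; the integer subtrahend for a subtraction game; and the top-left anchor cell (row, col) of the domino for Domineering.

ply 1, H at ##/##/##/../.. | H30=+1→##/##/##/##/..*; H40=+1→##/##/##/../##
ply 2: ##/##/##/##/.. is terminal -1 (V); from ##/##/##/../.. depth 7

PV length from [##/##/##/../..]: 1 ply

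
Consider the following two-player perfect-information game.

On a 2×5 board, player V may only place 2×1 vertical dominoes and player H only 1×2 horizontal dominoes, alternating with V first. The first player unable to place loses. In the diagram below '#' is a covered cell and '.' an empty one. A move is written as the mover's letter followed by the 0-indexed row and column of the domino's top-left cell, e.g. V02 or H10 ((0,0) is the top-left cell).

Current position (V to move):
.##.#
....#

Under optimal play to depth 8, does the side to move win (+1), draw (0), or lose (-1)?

ply 1, V at .##.#/....# | V00=-1→###.#/#...#*; V03=-1→.####/...##
ply 2, H at ###.#/#...# | H11=-1→###.#/###.#; H12=+1→###.#/#.###*
ply 3: ###.#/#.### is terminal -1 (V); from .##.#/....# depth 8

value(.##.#/....#, V) = -1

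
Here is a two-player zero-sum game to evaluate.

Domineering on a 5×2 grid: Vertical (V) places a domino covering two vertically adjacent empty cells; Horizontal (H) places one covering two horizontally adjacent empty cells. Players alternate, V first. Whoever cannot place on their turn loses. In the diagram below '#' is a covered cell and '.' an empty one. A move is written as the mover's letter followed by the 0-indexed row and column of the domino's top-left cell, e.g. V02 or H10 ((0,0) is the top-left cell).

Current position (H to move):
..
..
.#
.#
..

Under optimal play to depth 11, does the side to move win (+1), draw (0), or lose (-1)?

p1 H@[../../.#/.#/..]: H00[##/../.#/.#/..]+1* H10[../##/.#/.#/..]+1 H40[../../.#/.#/##]-1
p2 V@[##/../.#/.#/..]: V10[##/#./##/.#/..]-1* V20[##/../##/##/..]-1 V30[##/../.#/##/#.]-1
p3 H@[##/#./##/.#/..]: H40[##/#./##/.#/##]+1*
p4 V@[##/#./##/.#/##] terminal -1; root [../../.#/.#/..] d11

value(../../.#/.#/.., H) = +1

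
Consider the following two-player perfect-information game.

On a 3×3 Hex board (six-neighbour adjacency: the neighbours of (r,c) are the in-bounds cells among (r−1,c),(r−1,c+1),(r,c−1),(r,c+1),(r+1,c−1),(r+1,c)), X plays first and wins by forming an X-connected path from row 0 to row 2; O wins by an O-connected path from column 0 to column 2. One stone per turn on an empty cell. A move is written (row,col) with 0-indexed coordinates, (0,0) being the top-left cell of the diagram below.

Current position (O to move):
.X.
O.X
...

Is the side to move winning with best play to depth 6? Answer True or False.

O winning at [.X./O.X/...]: False

ply 1, O at .X./O.X/... | (0,0)=-1→OX./O.X/...*; (0,2)=-1→.XO/O.X/...; (1,1)=-1→.X./OOX/...; (2,0)=-1→.X./O.X/O..; (2,1)=-1→.X./O.X/.O.; (2,2)=-1→.X./O.X/..O
ply 2, X at OX./O.X/... | (0,2)=+1→OXX/O.X/...*; (1,1)=+1→OX./OXX/...; (2,0)=+1→OX./O.X/X..; (2,1)=+1→OX./O.X/.X.; (2,2)=+1→OX./O.X/..X
ply 3, O at OXX/O.X/... | (1,1)=-1→OXX/OOX/...*; (2,0)=-1→OXX/O.X/O..; (2,1)=-1→OXX/O.X/.O.; (2,2)=-1→OXX/O.X/..O
ply 4, X at OXX/OOX/... | (2,0)=+1→OXX/OOX/X..*; (2,1)=+1→OXX/OOX/.X.; (2,2)=+1→OXX/OOX/..X
ply 5, O at OXX/OOX/X.. | (2,1)=-1→OXX/OOX/XO.*; (2,2)=-1→OXX/OOX/X.O
ply 6, X at OXX/OOX/XO. | (2,2)=+1→OXX/OOX/XOX*
ply 7: OXX/OOX/XOX is terminal -1 (O); from .X./O.X/... depth 6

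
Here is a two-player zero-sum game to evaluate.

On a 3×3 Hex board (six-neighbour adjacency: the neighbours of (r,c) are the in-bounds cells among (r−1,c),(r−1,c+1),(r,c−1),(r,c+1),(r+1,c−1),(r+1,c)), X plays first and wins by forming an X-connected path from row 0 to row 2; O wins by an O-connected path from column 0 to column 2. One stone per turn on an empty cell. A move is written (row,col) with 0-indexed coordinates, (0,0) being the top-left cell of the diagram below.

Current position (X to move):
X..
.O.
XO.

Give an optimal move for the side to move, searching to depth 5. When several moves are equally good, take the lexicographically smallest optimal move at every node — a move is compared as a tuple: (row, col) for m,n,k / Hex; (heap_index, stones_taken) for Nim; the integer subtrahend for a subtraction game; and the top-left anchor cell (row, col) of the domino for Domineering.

p1 X@[X../.O./XO.]: (0,1)[XX./.O./XO.]-1 (0,2)[X.X/.O./XO.]-1 (1,0)[X../XO./XO.]+1* (1,2)[X../.OX/XO.]-1 (2,2)[X../.O./XOX]-1
p2 O@[X../XO./XO.] terminal -1; root [X../.O./XO.] d5

X's best at [X../.O./XO.]: (1,0)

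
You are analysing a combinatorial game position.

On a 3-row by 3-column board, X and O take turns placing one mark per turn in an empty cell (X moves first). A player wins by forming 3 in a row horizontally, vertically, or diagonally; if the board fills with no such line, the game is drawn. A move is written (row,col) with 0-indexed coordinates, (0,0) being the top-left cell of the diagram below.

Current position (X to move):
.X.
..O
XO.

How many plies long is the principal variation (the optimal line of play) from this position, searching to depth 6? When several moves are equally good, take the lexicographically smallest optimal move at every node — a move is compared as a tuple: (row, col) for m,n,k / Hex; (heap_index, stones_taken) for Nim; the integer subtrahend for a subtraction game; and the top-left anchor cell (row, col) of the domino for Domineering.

PV length from [.X./..O/XO.]: 3 plies

p1 X@[.X./..O/XO.]: (0,0)[XX./..O/XO.]+1* (0,2)[.XX/..O/XO.]+1 (1,0)[.X./X.O/XO.]+0 (1,1)[.X./.XO/XO.]+0 (2,2)[.X./..O/XOX]+0
p2 O@[XX./..O/XO.]: (0,2)[XXO/..O/XO.]-1* (1,0)[XX./O.O/XO.]-1 (1,1)[XX./.OO/XO.]-1 (2,2)[XX./..O/XOO]-1
p3 X@[XXO/..O/XO.]: (1,0)[XXO/X.O/XO.]+1* (1,1)[XXO/.XO/XO.]-1 (2,2)[XXO/..O/XOX]+1
p4 O@[XXO/X.O/XO.] terminal -1; root [.X./..O/XO.] d6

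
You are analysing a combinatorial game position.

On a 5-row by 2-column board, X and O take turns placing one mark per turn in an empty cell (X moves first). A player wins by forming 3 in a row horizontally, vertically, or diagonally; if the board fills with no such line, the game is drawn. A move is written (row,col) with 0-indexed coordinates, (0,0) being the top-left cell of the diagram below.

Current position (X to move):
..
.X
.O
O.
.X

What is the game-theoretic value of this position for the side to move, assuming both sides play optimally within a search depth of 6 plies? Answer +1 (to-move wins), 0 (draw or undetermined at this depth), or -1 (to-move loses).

value(../.X/.O/O./.X, X) = 0

p1 X@[../.X/.O/O./.X]: (0,0)[X./.X/.O/O./.X]-1 (0,1)[.X/.X/.O/O./.X]-1 (1,0)[../XX/.O/O./.X]+0* (2,0)[../.X/XO/O./.X]+0 (3,1)[../.X/.O/OX/.X]-1 (4,0)[../.X/.O/O./XX]+0
p2 O@[../XX/.O/O./.X]: (0,0)[O./XX/.O/O./.X]+0* (0,1)[.O/XX/.O/O./.X]+0 (2,0)[../XX/OO/O./.X]+0 (3,1)[../XX/.O/OO/.X]+0 (4,0)[../XX/.O/O./OX]+0
p3 X@[O./XX/.O/O./.X]: (0,1)[OX/XX/.O/O./.X]+0* (2,0)[O./XX/XO/O./.X]+0 (3,1)[O./XX/.O/OX/.X]+0 (4,0)[O./XX/.O/O./XX]+0
p4 O@[OX/XX/.O/O./.X]: (2,0)[OX/XX/OO/O./.X]+0* (3,1)[OX/XX/.O/OO/.X]+0 (4,0)[OX/XX/.O/O./OX]+0
p5 X@[OX/XX/OO/O./.X]: (3,1)[OX/XX/OO/OX/.X]-1 (4,0)[OX/XX/OO/O./XX]+0*
p6 O@[OX/XX/OO/O./XX]: (3,1)[OX/XX/OO/OO/XX]+0*
p7 X@[OX/XX/OO/OO/XX] terminal +0; root [../.X/.O/O./.X] d6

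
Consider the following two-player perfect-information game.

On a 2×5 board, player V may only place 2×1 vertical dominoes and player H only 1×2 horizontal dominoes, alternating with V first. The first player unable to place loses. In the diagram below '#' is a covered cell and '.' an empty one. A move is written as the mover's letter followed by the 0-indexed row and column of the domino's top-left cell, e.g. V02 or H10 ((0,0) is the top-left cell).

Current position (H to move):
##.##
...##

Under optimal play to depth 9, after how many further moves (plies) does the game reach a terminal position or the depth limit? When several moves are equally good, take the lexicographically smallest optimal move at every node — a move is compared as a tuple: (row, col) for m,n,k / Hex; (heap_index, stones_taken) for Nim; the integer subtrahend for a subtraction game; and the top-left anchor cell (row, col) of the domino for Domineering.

ply 1, H at ##.##/...## | H10=-1→##.##/##.##; H11=+1→##.##/.####*
ply 2: ##.##/.#### is terminal -1 (V); from ##.##/...## depth 9

PV length from [##.##/...##]: 1 ply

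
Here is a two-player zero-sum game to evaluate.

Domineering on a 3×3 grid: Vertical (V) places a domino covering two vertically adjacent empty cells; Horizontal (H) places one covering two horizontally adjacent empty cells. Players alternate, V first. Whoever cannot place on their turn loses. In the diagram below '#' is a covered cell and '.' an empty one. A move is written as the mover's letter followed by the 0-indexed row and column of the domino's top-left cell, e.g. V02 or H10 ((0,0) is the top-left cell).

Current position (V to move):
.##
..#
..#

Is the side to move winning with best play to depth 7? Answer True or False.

V winning at [.##/..#/..#]: True

[.##/..#/..#] V move#1: V00:-1/###/#.#/..#, V10:+1/.##/#.#/#.#*, V11:+1/.##/.##/.##
[.##/#.#/#.#] end (terminal -1, H#2); searched .##/..#/..# to 7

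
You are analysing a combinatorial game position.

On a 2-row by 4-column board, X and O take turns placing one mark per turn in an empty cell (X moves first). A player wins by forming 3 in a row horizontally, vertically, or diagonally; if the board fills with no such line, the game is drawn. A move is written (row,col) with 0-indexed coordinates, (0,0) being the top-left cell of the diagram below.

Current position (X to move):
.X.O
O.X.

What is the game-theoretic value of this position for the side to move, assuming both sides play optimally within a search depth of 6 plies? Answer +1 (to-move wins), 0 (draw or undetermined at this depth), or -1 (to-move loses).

ply 1, X at .X.O/O.X. | (0,0)=+0→XX.O/O.X.*; (0,2)=+0→.XXO/O.X.; (1,1)=+0→.X.O/OXX.; (1,3)=+0→.X.O/O.XX
ply 2, O at XX.O/O.X. | (0,2)=+0→XXOO/O.X.*; (1,1)=-1→XX.O/OOX.; (1,3)=-1→XX.O/O.XO
ply 3, X at XXOO/O.X. | (1,1)=+0→XXOO/OXX.*; (1,3)=+0→XXOO/O.XX
ply 4, O at XXOO/OXX. | (1,3)=+0→XXOO/OXXO*
ply 5: XXOO/OXXO is terminal +0 (X); from .X.O/O.X. depth 6

value(.X.O/O.X., X) = 0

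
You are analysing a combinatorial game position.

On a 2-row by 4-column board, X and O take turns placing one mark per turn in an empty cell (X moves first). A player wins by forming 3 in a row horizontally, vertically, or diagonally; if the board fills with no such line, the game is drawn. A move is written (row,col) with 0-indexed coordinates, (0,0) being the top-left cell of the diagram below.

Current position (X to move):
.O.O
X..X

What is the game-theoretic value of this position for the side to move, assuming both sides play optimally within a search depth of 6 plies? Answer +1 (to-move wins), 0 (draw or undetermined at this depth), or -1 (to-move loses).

value(.O.O/X..X, X) = 0

[.O.O/X..X] X move#1: (0,0):-1/XO.O/X..X, (0,2):+0/.OXO/X..X*, (1,1):-1/.O.O/XX.X, (1,2):-1/.O.O/X.XX
[.OXO/X..X] O move#2: (0,0):+0/OOXO/X..X*, (1,1):+0/.OXO/XO.X, (1,2):+0/.OXO/X.OX
[OOXO/X..X] X move#3: (1,1):+0/OOXO/XX.X*, (1,2):+0/OOXO/X.XX
[OOXO/XX.X] O move#4: (1,2):+0/OOXO/XXOX*
[OOXO/XXOX] end (terminal +0, X#5); searched .O.O/X..X to 6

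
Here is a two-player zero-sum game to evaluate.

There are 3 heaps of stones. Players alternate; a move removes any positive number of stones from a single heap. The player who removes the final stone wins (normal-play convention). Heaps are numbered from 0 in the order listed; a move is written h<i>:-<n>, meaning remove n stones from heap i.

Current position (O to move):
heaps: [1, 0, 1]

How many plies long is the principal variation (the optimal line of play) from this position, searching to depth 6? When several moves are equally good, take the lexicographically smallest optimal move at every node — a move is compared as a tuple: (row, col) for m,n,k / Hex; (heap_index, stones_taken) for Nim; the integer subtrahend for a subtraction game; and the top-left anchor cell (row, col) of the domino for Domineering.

p1 O@[(1,0,1)]: h0:-1[(0,0,1)]-1* h2:-1[(1,0,0)]-1
p2 X@[(0,0,1)]: h2:-1[(0,0,0)]+1*
p3 O@[(0,0,0)] terminal -1; root [(1,0,1)] d6

PV length from [(1,0,1)]: 2 plies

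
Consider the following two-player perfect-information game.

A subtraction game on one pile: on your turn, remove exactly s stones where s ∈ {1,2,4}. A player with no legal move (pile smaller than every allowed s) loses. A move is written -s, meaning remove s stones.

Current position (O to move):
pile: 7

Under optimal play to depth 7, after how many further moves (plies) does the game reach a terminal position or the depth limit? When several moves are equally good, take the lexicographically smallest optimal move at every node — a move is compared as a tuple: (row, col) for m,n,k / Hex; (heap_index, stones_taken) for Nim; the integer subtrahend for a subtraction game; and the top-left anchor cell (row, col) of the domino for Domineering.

ply 1, O at 7 | -1=+1→6*; -2=-1→5; -4=+1→3
ply 2, X at 6 | -1=-1→5*; -2=-1→4; -4=-1→2
ply 3, O at 5 | -1=-1→4; -2=+1→3*; -4=-1→1
ply 4, X at 3 | -1=-1→2*; -2=-1→1
ply 5, O at 2 | -1=-1→1; -2=+1→0*
ply 6: 0 is terminal -1 (X); from 7 depth 7

PV length from [7]: 5 plies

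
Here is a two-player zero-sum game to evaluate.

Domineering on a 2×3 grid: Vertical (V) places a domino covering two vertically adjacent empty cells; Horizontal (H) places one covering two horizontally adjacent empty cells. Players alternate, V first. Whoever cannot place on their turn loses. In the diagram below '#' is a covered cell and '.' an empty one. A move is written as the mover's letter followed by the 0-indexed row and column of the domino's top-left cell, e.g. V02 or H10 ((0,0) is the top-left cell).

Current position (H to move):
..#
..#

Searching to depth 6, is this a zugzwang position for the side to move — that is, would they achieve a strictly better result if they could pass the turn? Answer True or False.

zugzwang(..#/..#, H) = False

ply 1, H at ..#/..# | H00=+1→###/..#*; H10=+1→..#/###
ply 2: ###/..# is terminal -1 (V); from ..#/..# depth 6
suppose H passes — search the same position with V to move:
pass> ply 1, V at ..#/..# | V00=+1→#.#/#.#*; V01=+1→.##/.##
pass> ply 2: #.#/#.# is terminal -1 (H); from ..#/..# depth 6
for H: play +1, pass -1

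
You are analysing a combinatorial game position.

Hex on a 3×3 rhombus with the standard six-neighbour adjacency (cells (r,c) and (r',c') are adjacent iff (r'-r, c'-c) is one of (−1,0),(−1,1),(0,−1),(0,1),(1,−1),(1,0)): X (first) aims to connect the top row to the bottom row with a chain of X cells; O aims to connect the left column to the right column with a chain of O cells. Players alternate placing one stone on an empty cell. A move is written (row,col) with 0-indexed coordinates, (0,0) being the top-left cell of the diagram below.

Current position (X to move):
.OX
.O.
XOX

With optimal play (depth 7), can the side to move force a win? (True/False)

X winning at [.OX/.O./XOX]: True

[.OX/.O./XOX] X move#1: (0,0):+1/XOX/.O./XOX*, (1,0):+1/.OX/XO./XOX, (1,2):+1/.OX/.OX/XOX
[XOX/.O./XOX] O move#2: (1,0):-1/XOX/OO./XOX*, (1,2):-1/XOX/.OO/XOX
[XOX/OO./XOX] X move#3: (1,2):+1/XOX/OOX/XOX*
[XOX/OOX/XOX] end (terminal -1, O#4); searched .OX/.O./XOX to 7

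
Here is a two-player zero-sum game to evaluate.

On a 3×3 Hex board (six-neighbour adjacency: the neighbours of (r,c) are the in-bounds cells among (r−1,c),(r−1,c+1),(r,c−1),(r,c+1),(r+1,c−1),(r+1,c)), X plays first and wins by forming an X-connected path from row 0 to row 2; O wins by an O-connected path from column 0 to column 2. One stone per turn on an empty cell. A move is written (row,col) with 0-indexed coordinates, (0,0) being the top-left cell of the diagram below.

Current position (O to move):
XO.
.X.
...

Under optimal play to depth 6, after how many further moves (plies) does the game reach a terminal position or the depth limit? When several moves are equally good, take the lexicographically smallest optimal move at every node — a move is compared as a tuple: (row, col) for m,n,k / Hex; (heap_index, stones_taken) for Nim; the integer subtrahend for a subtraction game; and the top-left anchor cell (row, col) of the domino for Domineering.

ply 1, O at XO./.X./... | (0,2)=-1→XOO/.X./...*; (1,0)=-1→XO./OX./...; (1,2)=-1→XO./.XO/...; (2,0)=-1→XO./.X./O..; (2,1)=-1→XO./.X./.O.; (2,2)=-1→XO./.X./..O
ply 2, X at XOO/.X./... | (1,0)=+1→XOO/XX./...*; (1,2)=-1→XOO/.XX/...; (2,0)=-1→XOO/.X./X..; (2,1)=-1→XOO/.X./.X.; (2,2)=-1→XOO/.X./..X
ply 3, O at XOO/XX./... | (1,2)=-1→XOO/XXO/...*; (2,0)=-1→XOO/XX./O..; (2,1)=-1→XOO/XX./.O.; (2,2)=-1→XOO/XX./..O
ply 4, X at XOO/XXO/... | (2,0)=+1→XOO/XXO/X..*; (2,1)=+1→XOO/XXO/.X.; (2,2)=+1→XOO/XXO/..X
ply 5: XOO/XXO/X.. is terminal -1 (O); from XO./.X./... depth 6

PV length from [XO./.X./...]: 4 plies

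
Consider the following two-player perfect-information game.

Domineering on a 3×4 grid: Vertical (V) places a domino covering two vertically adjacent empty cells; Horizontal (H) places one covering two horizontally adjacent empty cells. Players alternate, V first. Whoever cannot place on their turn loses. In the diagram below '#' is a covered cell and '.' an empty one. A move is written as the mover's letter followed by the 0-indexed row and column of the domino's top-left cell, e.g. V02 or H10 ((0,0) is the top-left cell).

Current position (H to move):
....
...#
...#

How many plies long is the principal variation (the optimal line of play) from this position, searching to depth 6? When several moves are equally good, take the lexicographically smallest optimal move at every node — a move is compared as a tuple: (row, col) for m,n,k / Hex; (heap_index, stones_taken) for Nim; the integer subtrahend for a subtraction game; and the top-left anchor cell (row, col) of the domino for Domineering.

PV length from [..../...#/...#]: 3 plies

ply 1, H at ..../...#/...# | H00=-1→##../...#/...#; H01=-1→.##./...#/...#; H02=-1→..##/...#/...#; H10=+1→..../##.#/...#*; H11=+1→..../.###/...#; H20=-1→..../...#/##.#; H21=-1→..../...#/.###
ply 2, V at ..../##.#/...# | V02=-1→..#./####/...#*; V12=-1→..../####/..##
ply 3, H at ..#./####/...# | H00=+1→###./####/...#*; H20=+1→..#./####/##.#; H21=+1→..#./####/.###
ply 4: ###./####/...# is terminal -1 (V); from ..../...#/...# depth 6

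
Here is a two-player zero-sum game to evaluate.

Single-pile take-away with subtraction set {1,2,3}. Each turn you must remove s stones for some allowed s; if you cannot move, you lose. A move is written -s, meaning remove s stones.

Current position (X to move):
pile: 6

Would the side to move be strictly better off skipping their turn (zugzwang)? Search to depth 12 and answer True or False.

zugzwang(6, X) = False

[6] X move#1: -1:-1/5, -2:+1/4*, -3:-1/3
[4] O move#2: -1:-1/3*, -2:-1/2, -3:-1/1
[3] X move#3: -1:-1/2, -2:-1/1, -3:+1/0*
[0] end (terminal -1, O#4); searched 6 to 12
suppose X passes — search the same position with O to move:
pass> [6] O move#1: -1:-1/5, -2:+1/4*, -3:-1/3
pass> [4] X move#2: -1:-1/3*, -2:-1/2, -3:-1/1
pass> [3] O move#3: -1:-1/2, -2:-1/1, -3:+1/0*
pass> [0] end (terminal -1, X#4); searched 6 to 12
for X: play +1, pass -1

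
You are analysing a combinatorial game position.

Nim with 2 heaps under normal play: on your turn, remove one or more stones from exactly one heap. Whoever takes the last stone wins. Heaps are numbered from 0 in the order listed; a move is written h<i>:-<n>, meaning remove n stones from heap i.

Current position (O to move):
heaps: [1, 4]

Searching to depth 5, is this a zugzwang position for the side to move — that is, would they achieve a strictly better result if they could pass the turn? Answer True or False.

zugzwang((1,4), O) = False

ply 1, O at (1,4) | h0:-1=-1→(0,4); h1:-1=-1→(1,3); h1:-2=-1→(1,2); h1:-3=+1→(1,1)*; h1:-4=-1→(1,0)
ply 2, X at (1,1) | h0:-1=-1→(0,1)*; h1:-1=-1→(1,0)
ply 3, O at (0,1) | h1:-1=+1→(0,0)*
ply 4: (0,0) is terminal -1 (X); from (1,4) depth 5
pass branch (X moves first from the same position):
  | ply 1, X at (1,4) | h0:-1=-1→(0,4); h1:-1=-1→(1,3); h1:-2=-1→(1,2); h1:-3=+1→(1,1)*; h1:-4=-1→(1,0)
  | ply 2, O at (1,1) | h0:-1=-1→(0,1)*; h1:-1=-1→(1,0)
  | ply 3, X at (0,1) | h1:-1=+1→(0,0)*
  | ply 4: (0,0) is terminal -1 (O); from (1,4) depth 5
O moving scores +1; O passing scores -1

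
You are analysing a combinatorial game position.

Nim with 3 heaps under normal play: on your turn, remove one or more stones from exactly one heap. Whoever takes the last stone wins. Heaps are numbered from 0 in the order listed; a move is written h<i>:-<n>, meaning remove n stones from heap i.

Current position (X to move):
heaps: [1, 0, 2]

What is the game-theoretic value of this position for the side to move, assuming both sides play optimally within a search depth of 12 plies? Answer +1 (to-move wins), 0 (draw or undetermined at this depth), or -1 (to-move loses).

value((1,0,2), X) = +1

ply 1, X at (1,0,2) | h0:-1=-1→(0,0,2); h2:-1=+1→(1,0,1)*; h2:-2=-1→(1,0,0)
ply 2, O at (1,0,1) | h0:-1=-1→(0,0,1)*; h2:-1=-1→(1,0,0)
ply 3, X at (0,0,1) | h2:-1=+1→(0,0,0)*
ply 4: (0,0,0) is terminal -1 (O); from (1,0,2) depth 12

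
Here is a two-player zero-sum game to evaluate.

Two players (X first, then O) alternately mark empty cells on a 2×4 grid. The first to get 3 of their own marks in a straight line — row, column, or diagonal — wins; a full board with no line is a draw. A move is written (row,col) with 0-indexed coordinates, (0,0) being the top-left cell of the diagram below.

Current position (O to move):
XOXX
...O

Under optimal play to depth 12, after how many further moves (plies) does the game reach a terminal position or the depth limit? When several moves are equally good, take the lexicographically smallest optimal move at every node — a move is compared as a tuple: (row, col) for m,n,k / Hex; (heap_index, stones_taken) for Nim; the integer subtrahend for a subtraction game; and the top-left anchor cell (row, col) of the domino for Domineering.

PV length from [XOXX/...O]: 3 plies

[XOXX/...O] O move#1: (1,0):+0/XOXX/O..O*, (1,1):+0/XOXX/.O.O, (1,2):+0/XOXX/..OO
[XOXX/O..O] X move#2: (1,1):+0/XOXX/OX.O*, (1,2):+0/XOXX/O.XO
[XOXX/OX.O] O move#3: (1,2):+0/XOXX/OXOO*
[XOXX/OXOO] end (terminal +0, X#4); searched XOXX/...O to 12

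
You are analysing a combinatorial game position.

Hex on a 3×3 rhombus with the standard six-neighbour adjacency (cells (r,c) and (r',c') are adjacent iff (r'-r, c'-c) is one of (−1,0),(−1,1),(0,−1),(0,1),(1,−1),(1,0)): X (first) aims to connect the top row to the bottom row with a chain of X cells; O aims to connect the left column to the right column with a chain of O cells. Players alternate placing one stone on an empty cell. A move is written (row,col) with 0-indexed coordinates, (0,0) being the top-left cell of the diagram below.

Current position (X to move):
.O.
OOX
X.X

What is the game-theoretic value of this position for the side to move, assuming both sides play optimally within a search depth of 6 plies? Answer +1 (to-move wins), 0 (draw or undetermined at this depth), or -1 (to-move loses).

value(.O./OOX/X.X, X) = +1

ply 1, X at .O./OOX/X.X | (0,0)=-1→XO./OOX/X.X; (0,2)=+1→.OX/OOX/X.X*; (2,1)=-1→.O./OOX/XXX
ply 2: .OX/OOX/X.X is terminal -1 (O); from .O./OOX/X.X depth 6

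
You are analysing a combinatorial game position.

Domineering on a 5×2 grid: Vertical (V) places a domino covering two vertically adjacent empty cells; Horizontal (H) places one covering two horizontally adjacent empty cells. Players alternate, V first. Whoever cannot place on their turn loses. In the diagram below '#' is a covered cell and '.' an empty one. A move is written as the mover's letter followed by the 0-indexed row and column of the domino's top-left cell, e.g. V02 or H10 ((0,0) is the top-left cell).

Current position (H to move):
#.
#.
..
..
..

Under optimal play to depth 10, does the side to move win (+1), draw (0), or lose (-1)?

value(#./#./../../.., H) = +1

ply 1, H at #./#./../../.. | H20=-1→#./#./##/../..; H30=+1→#./#./../##/..*; H40=-1→#./#./../../##
ply 2, V at #./#./../##/.. | V01=-1→##/##/../##/..*; V11=-1→#./##/.#/##/..
ply 3, H at ##/##/../##/.. | H20=+1→##/##/##/##/..*; H40=+1→##/##/../##/##
ply 4: ##/##/##/##/.. is terminal -1 (V); from #./#./../../.. depth 10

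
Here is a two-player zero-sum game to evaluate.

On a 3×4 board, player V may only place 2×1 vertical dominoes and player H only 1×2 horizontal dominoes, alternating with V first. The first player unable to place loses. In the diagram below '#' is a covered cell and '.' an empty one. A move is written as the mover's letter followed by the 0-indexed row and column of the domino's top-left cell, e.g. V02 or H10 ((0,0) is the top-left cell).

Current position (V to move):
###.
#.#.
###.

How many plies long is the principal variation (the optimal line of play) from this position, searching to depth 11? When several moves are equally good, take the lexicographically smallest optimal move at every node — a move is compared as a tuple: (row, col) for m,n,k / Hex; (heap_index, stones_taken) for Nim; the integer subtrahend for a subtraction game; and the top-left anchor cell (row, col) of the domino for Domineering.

PV length from [###./#.#./###.]: 1 ply

ply 1, V at ###./#.#./###. | V03=+1→####/#.##/###.*; V13=+1→###./#.##/####
ply 2: ####/#.##/###. is terminal -1 (H); from ###./#.#./###. depth 11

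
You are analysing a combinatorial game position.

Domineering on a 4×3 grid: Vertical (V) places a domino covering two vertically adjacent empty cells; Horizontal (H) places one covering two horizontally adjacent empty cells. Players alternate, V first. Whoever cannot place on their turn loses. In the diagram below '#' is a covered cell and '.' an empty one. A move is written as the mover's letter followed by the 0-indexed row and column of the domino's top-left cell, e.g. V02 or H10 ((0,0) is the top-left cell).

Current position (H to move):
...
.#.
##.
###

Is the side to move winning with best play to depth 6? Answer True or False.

p1 H@[.../.#./##./###]: H00[##./.#./##./###]-1* H01[.##/.#./##./###]-1
p2 V@[##./.#./##./###]: V02[###/.##/##./###]+1* V12[##./.##/###/###]+1
p3 H@[###/.##/##./###] terminal -1; root [.../.#./##./###] d6

H winning at [.../.#./##./###]: False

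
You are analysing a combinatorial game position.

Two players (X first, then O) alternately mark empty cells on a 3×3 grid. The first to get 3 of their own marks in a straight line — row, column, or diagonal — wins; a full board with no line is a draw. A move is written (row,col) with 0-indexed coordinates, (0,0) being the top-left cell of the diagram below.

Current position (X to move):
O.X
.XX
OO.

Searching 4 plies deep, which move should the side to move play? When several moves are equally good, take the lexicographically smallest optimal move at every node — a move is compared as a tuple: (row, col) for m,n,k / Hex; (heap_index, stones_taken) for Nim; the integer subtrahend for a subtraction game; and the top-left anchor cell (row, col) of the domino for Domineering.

X's best at [O.X/.XX/OO.]: (1,0)

[O.X/.XX/OO.] X move#1: (0,1):-1/OXX/.XX/OO., (1,0):+1/O.X/XXX/OO.*, (2,2):+1/O.X/.XX/OOX
[O.X/XXX/OO.] end (terminal -1, O#2); searched O.X/.XX/OO. to 4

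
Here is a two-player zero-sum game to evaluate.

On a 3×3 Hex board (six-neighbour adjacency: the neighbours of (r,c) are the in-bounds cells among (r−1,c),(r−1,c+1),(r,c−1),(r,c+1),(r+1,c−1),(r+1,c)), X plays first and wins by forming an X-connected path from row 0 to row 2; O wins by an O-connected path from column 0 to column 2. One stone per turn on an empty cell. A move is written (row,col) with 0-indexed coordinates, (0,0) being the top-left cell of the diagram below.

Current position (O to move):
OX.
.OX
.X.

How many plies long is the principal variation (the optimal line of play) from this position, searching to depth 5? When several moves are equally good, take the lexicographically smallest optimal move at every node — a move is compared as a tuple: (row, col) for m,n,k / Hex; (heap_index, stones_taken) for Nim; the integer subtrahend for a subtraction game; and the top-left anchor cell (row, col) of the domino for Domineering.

p1 O@[OX./.OX/.X.]: (0,2)[OXO/.OX/.X.]+1* (1,0)[OX./OOX/.X.]-1 (2,0)[OX./.OX/OX.]-1 (2,2)[OX./.OX/.XO]-1
p2 X@[OXO/.OX/.X.]: (1,0)[OXO/XOX/.X.]-1* (2,0)[OXO/.OX/XX.]-1 (2,2)[OXO/.OX/.XX]-1
p3 O@[OXO/XOX/.X.]: (2,0)[OXO/XOX/OX.]+1* (2,2)[OXO/XOX/.XO]-1
p4 X@[OXO/XOX/OX.] terminal -1; root [OX./.OX/.X.] d5

PV length from [OX./.OX/.X.]: 3 plies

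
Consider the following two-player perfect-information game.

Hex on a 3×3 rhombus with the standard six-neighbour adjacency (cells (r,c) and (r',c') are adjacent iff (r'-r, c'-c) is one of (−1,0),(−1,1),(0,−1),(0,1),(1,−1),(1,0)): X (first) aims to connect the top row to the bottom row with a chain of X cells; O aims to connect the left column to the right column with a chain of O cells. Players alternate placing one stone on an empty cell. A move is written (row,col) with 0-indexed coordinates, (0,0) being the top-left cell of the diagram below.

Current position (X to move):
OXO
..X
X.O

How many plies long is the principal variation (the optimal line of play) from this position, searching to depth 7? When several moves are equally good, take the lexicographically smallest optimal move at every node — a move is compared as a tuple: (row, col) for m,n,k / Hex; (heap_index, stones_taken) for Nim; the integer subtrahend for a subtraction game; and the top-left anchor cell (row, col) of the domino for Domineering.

PV length from [OXO/..X/X.O]: 1 ply

p1 X@[OXO/..X/X.O]: (1,0)[OXO/X.X/X.O]+1* (1,1)[OXO/.XX/X.O]+1 (2,1)[OXO/..X/XXO]+1
p2 O@[OXO/X.X/X.O] terminal -1; root [OXO/..X/X.O] d7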